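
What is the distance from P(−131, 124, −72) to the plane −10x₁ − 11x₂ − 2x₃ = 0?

Normal vector n = (−10, −11, −2), and n·(−131, 124, −72) − 0 = 90.
|n| = √(100 + 121 + 4) = 15, so the distance is |90|/15 = 6.

6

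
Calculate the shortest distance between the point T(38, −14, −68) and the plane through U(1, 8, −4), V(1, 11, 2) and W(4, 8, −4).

4√5

UV = (0, 3, 6) and UW = (3, 0, 0), so a normal is n = UV × UW = (0, 18, −9).
d = |18·(-14) + (-9)·(-68) − 180| / √(0 + 324 + 81) = |180| / (9√5) = 4√5.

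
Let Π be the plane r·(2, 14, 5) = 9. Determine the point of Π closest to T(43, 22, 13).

The perpendicular from T has direction n = (2, 14, 5): r = (43, 22, 13) + μ(2, 14, 5).
Substitute into the plane: n·(T + μn) = 9 gives 459 + 225μ = 9, so μ = -2.
Foot = (43, 22, 13) + (-2)·(2, 14, 5) = (39, −6, 3).

(39, -6, 3)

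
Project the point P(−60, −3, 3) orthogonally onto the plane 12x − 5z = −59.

(-12, -3, -17)

The perpendicular from P has direction n = (12, 0, −5): r = (−60, −3, 3) + t(12, 0, −5).
Substitute into the plane: n·(P + tn) = -59 gives -735 + 169t = -59, so t = 4.
Foot = (−60, −3, 3) + 4·(12, 0, −5) = (−12, −3, −17).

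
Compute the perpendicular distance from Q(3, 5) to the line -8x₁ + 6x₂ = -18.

d = |(-8)·3 + 6·5 − (-18)| / √(64 + 36) = |24|/10 = 12/5.

12/5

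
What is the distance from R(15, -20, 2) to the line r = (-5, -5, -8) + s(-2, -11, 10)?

Direction vector d = (-2, -11, 10).
AP = (20, -15, 10); AP·d = 225, |AP|² = 725, |d|² = 225.
distance² = |AP|² − (AP·d)²/|d|² = 725 − 50625/225 = 500, so the distance is 10√5.

10√5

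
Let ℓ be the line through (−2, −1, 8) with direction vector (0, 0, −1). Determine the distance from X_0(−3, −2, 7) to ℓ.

Direction vector d = (0, 0, −1).
AP = (−1, −1, −1); AP·d = 1, |AP|² = 3, |d|² = 1.
distance² = |AP|² − (AP·d)²/|d|² = 3 − 1/1 = 2, so the distance is √2.

√2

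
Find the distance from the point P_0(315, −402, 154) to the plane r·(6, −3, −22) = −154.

6

n = (6, −3, −22); n·P − (-154) = -138; |n| = 23; distance = 138/23 = 6.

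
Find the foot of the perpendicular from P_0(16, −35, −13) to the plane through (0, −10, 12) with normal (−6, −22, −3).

(22, -13, -10)

The perpendicular from P_0 has direction n = (−6, −22, −3): r = (16, −35, −13) + λ(−6, −22, −3).
Substitute into the plane: n·(P_0 + λn) = 184 gives 713 + 529λ = 184, so λ = -1.
Foot = (16, −35, −13) + (-1)·(−6, −22, −3) = (22, −13, −10).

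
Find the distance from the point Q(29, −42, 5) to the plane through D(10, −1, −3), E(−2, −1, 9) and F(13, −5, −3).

DE = (−12, 0, 12) and DF = (3, −4, 0), so a normal is n = DE × DF = (48, 36, 48).
Then n·(29, −42, 5) − 300 = −180.
|n| = √(2304 + 1296 + 2304) = 12√41, so the distance is |-180|/(12√41) = 15/√41.

15√41/41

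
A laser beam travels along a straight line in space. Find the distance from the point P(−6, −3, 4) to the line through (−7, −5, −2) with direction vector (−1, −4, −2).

2√5

Direction vector d = (−1, −4, −2).
AP = (1, 2, 6), and AP × d = (20, −4, −2).
|AP × d|² = 420 and |d|² = 21, so the distance is √(420/21) = √20 = 2√5.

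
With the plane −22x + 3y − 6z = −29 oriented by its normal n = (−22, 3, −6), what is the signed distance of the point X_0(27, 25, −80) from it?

n·X_0 − (-29) = -10.
|n| = 23, so the signed distance is -10/23.

-10/23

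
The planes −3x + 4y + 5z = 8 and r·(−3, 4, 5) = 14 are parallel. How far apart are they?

With common normal n = (−3, 4, 5) (|n| = 5√2), the distance is |8 − 14|/|n| = 6/(5√2) = 3√2/5.

3√2/5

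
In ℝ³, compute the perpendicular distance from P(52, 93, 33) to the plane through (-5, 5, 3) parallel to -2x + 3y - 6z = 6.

Parallel planes share the normal n = (-2, 3, -6); since (-5, 5, 3) lies on the plane, its equation is -2x + 3y - 6z = 7.
Then n·(52, 93, 33) - 7 = -30.
|n| = √(4 + 9 + 36) = 7, so the distance is |-30|/7 = 30/7.

30/7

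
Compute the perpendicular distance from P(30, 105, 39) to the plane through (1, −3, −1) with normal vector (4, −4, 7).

4

The plane has equation n·(r − (1, −3, −1)) = 0, i.e. n·r = 9.
Then n·(30, 105, 39) − 9 = −36.
|n| = √(16 + 16 + 49) = 9, so the distance is |-36|/9 = 4.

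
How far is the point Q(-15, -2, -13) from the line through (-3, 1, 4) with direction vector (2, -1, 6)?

Direction vector d = (2, -1, 6).
AP = (-12, -3, -17); AP·d = -123, |AP|² = 442, |d|² = 41.
distance² = |AP|² − (AP·d)²/|d|² = 442 − 15129/41 = 73, so the distance is √73.

√73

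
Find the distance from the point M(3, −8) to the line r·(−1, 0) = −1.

d = |(-1)·3 + 0·(-8) − (-1)| / √(1 + 0) = |-2|/1 = 2.

2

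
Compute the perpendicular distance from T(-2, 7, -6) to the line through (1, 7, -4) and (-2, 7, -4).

2

A direction vector is d = (-3, 0, 0).
AP = (-3, 0, -2), and AP × d = (0, 6, 0).
|AP × d|² = 36 and |d|² = 9, so the distance is √(36/9) = √4 = 2.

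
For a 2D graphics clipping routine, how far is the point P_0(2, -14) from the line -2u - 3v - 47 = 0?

d = |(-2)·2 + (-3)·(-14) − 47| / √(4 + 9) = |-9|/√13 = 9√13/13.

9√13/13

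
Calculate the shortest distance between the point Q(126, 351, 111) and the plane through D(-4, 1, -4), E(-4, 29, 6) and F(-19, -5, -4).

DE = (0, 28, 10) and DF = (-15, -6, 0), so a normal is n = DE × DF = (60, -150, 420).
Then n·(126, 351, 111) - (-2070) = 3600.
|n| = √(3600 + 22500 + 176400) = 450, so the distance is |3600|/450 = 8.

8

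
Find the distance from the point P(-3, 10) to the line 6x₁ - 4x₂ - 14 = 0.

36√13/13

d = |6·(-3) + (-4)·10 − 14| / √(36 + 16) = |-72|/(2√13) = 36√13/13.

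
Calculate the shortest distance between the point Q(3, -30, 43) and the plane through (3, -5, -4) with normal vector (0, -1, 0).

The plane has equation n·(r − (3, -5, -4)) = 0, i.e. n·r = 5.
n = (0, -1, 0); n·P − 5 = 25; |n| = 1; distance = 25/1 = 25.

25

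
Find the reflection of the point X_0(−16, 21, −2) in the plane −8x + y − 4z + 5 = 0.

With n = (−8, 1, −4), the signed offset is (n·X_0 − (-5))/|n|² = 162/81 = 2.
X_0' = X_0 − 2t·n = (−16, 21, −2) − 4·(−8, 1, −4) = (16, 17, 14).

(16, 17, 14)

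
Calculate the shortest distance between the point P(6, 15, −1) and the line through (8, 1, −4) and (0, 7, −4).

A direction vector is d = (−8, 6, 0).
AP = (−2, 14, 3); AP·d = 100, |AP|² = 209, |d|² = 100.
distance² = |AP|² − (AP·d)²/|d|² = 209 − 10000/100 = 109, so the distance is √109.

√109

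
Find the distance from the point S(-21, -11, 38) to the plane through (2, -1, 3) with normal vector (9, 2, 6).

17/11

The plane has equation n·(r − (2, -1, 3)) = 0, i.e. n·r = 34.
Then n·(-21, -11, 38) - 34 = -17.
|n| = √(81 + 4 + 36) = 11, so the distance is |-17|/11 = 17/11.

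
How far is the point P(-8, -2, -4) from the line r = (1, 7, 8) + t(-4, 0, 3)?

3√34

Direction vector d = (-4, 0, 3).
AP = (-9, -9, -12); AP·d = 0, |AP|² = 306, |d|² = 25.
distance² = |AP|² − (AP·d)²/|d|² = 306 − 0/25 = 306, so the distance is 3√34.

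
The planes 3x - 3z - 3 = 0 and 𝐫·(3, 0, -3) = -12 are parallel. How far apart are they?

With common normal n = (3, 0, -3) (|n| = 3√2), the distance is |3 − (-12)|/|n| = 15/(3√2) = 5√2/2.

5/√2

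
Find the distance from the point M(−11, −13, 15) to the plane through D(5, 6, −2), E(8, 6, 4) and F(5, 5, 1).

4√14/7

DE = (3, 0, 6) and DF = (0, −1, 3), so a normal is n = DE × DF = (6, −9, −3).
Then n·(−11, −13, 15) − (−18) = 24.
|n| = √(36 + 81 + 9) = 3√14, so the distance is |24|/(3√14) = 8/√14.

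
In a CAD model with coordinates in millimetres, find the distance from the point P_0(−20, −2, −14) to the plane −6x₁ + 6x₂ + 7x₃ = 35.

n = (−6, 6, 7); n·P − 35 = -25; |n| = 11; distance = 25/11.

25/11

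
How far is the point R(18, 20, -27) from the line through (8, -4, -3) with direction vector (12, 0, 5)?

Direction vector d = (12, 0, 5).
AP = (10, 24, -24); AP·d = 0, |AP|² = 1252, |d|² = 169.
distance² = |AP|² − (AP·d)²/|d|² = 1252 − 0/169 = 1252, so the distance is 2√313.

2√313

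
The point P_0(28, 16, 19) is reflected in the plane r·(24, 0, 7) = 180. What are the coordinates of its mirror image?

(-20, 16, 5)

n = (24, 0, 7), |n|² = 625, n·P_0 − 180 = 625, so t = 625/625 = 1.
Foot F = P_0 − 1·n = (4, 16, 12); the reflection is 2F − P_0 = (−20, 16, 5).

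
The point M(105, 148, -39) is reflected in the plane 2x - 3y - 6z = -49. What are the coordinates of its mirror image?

(101, 154, -27)

With n = (2, -3, -6), the signed offset is (n·M − (-49))/|n|² = 49/49 = 1.
M' = M − 2t·n = (105, 148, -39) − 2·(2, -3, -6) = (101, 154, -27).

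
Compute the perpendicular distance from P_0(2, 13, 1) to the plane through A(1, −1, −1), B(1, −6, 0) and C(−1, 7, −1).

2√42/3

AB = (0, −5, 1) and AC = (−2, 8, 0), so a normal is n = AB × AC = (−8, −2, −10).
n = (−8, −2, −10); n·P − 4 = -56; |n| = 2√42; distance = 56/(2√42) = 2√42/3.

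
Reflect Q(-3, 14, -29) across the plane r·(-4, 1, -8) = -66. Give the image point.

With n = (-4, 1, -8), the signed offset is (n·Q − (-66))/|n|² = 324/81 = 4.
Q' = Q − 2t·n = (-3, 14, -29) − 8·(-4, 1, -8) = (29, 6, 35).

(29, 6, 35)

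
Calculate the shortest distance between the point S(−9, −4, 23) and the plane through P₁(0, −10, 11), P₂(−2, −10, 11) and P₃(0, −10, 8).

6

P₁P₂ = (−2, 0, 0) and P₁P₃ = (0, 0, −3), so a normal is n = P₁P₂ × P₁P₃ = (0, −6, 0).
Then n·(−9, −4, 23) − 60 = −36.
|n| = √(0 + 36 + 0) = 6, so the distance is |-36|/6 = 6.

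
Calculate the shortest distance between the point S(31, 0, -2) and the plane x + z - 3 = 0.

13√2

Normal vector n = (1, 0, 1), and n·(31, 0, -2) - 3 = 26.
|n| = √(1 + 0 + 1) = √2, so the distance is |26|/√2 = 13√2.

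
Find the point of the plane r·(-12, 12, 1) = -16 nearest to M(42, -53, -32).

(-6, -5, -28)

n = (-12, 12, 1), |n|² = 289, and n·M − (-16) = -1156.
t = -1156/289 = -4, so the foot is M − t·n = (42, -53, -32) − (-4)·(-12, 12, 1) = (-6, -5, -28).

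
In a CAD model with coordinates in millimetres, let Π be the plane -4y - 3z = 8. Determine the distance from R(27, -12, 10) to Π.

2

Normal vector n = (0, -4, -3), and n·(27, -12, 10) - 8 = 10.
|n| = √(0 + 16 + 9) = 5, so the distance is |10|/5 = 2.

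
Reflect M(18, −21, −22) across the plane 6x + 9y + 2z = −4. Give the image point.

(30, -3, -18)

n = (6, 9, 2), |n|² = 121, n·M − (-4) = -121, so t = -121/121 = -1.
Foot F = M − (-1)·n = (24, −12, −20); the reflection is 2F − M = (30, −3, −18).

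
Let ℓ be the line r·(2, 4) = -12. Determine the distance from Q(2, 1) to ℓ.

2√5

The normal to the line is n = (2, 4) with |n| = 2√5.
|n·Q − (-12)| = |8 − (-12)| = 20, so the distance is 20/(2√5) = 2√5.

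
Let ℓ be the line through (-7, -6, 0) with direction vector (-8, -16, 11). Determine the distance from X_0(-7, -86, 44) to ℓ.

16√5

Direction vector d = (-8, -16, 11).
AP = (0, -80, 44); AP·d = 1764, |AP|² = 8336, |d|² = 441.
distance² = |AP|² − (AP·d)²/|d|² = 8336 − 3111696/441 = 1280, so the distance is 16√5.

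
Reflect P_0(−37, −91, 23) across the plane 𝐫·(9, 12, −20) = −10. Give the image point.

(17, -19, -97)

With n = (9, 12, −20), the signed offset is (n·P_0 − (-10))/|n|² = -1875/625 = -3.
P_0' = P_0 − 2t·n = (−37, −91, 23) − (-6)·(9, 12, −20) = (17, −19, −97).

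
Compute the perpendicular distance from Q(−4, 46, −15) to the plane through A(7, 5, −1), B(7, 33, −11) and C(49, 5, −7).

AB = (0, 28, −10) and AC = (42, 0, −6), so a normal is n = AB × AC = (−168, −420, −1176).
Then n·(−4, 46, −15) − (−2100) = 1092.
|n| = √(28224 + 176400 + 1382976) = 1260, so the distance is |1092|/1260 = 13/15.

13/15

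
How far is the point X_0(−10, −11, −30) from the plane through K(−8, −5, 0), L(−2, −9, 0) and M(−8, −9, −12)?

KL = (6, −4, 0) and KM = (0, −4, −12), so a normal is n = KL × KM = (48, 72, −24).
Then n·(−10, −11, −30) − (−744) = 192.
|n| = √(2304 + 5184 + 576) = 24√14, so the distance is |192|/(24√14) = 8/√14.

4√14/7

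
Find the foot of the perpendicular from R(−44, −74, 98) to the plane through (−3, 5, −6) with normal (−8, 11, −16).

n = (−8, 11, −16), |n|² = 441, and n·R − 175 = -2205.
t = -2205/441 = -5, so the foot is R − t·n = (−44, −74, 98) − (-5)·(−8, 11, −16) = (−84, −19, 18).

(-84, -19, 18)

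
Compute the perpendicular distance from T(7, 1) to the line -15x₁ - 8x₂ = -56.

d = |(-15)·7 + (-8)·1 − (-56)| / √(225 + 64) = |-57|/17 = 57/17.

57/17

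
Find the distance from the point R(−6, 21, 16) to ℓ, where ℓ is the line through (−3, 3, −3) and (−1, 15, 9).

A direction vector is d = (2, 12, 12).
AP = (−3, 18, 19); AP·d = 438, |AP|² = 694, |d|² = 292.
distance² = |AP|² − (AP·d)²/|d|² = 694 − 191844/292 = 37, so the distance is √37.

√37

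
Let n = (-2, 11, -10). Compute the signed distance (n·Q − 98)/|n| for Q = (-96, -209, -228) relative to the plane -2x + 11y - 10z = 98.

5

n·Q − 98 = 75.
|n| = 15, so the signed distance is 75/15 = 5.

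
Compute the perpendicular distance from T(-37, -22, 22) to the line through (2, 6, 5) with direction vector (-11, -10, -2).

√569

Direction vector d = (-11, -10, -2).
AP = (-39, -28, 17); AP·d = 675, |AP|² = 2594, |d|² = 225.
distance² = |AP|² − (AP·d)²/|d|² = 2594 − 455625/225 = 569, so the distance is √569.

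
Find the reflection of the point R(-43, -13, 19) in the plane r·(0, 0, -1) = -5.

n = (0, 0, -1), |n|² = 1, n·R − (-5) = -14, so t = -14/1 = -14.
Foot F = R − (-14)·n = (-43, -13, 5); the reflection is 2F − R = (-43, -13, -9).

(-43, -13, -9)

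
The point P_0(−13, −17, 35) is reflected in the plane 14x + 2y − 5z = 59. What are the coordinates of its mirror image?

(43, -9, 15)

n = (14, 2, −5), |n|² = 225, n·P_0 − 59 = -450, so t = -450/225 = -2.
Foot F = P_0 − (-2)·n = (15, −13, 25); the reflection is 2F − P_0 = (43, −9, 15).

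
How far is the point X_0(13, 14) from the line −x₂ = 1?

15

The normal to the line is n = (0, −1) with |n| = 1.
|n·X_0 − 1| = |-14 − 1| = 15, so the distance is 15/1 = 15.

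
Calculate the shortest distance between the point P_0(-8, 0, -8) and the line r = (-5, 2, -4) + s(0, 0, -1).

√13

Direction vector d = (0, 0, -1).
AP = (-3, -2, -4); AP·d = 4, |AP|² = 29, |d|² = 1.
distance² = |AP|² − (AP·d)²/|d|² = 29 − 16/1 = 13, so the distance is √13.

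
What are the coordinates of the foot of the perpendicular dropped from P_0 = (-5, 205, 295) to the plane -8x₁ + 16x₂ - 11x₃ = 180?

(-145/21, 4385/21, 6140/21)

n = (-8, 16, -11), |n|² = 441, and n·P_0 − 180 = -105.
t = -105/441 = -5/21, so the foot is P_0 − t·n = (-5, 205, 295) − (-5/21)·(-8, 16, -11) = (-145/21, 4385/21, 6140/21).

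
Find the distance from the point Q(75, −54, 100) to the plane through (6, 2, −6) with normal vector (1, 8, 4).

The plane has equation n·(r − (6, 2, −6)) = 0, i.e. n·r = -2.
d = |1·75 + 8·(-54) + 4·100 − (-2)| / √(1 + 64 + 16) = |45| / 9 = 5.

5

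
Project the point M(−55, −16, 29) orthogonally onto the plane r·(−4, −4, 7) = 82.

(-35, 4, -6)

The perpendicular from M has direction n = (−4, −4, 7): r = (−55, −16, 29) + μ(−4, −4, 7).
Substitute into the plane: n·(M + μn) = 82 gives 487 + 81μ = 82, so μ = -5.
Foot = (−55, −16, 29) + (-5)·(−4, −4, 7) = (−35, 4, −6).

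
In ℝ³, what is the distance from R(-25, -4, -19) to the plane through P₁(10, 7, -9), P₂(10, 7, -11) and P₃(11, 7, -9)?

11

P₁P₂ = (0, 0, -2) and P₁P₃ = (1, 0, 0), so a normal is n = P₁P₂ × P₁P₃ = (0, -2, 0).
n = (0, -2, 0); n·P − (-14) = 22; |n| = 2; distance = 22/2 = 11.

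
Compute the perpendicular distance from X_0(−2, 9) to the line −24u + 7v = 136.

The normal to the line is n = (−24, 7) with |n| = 25.
|n·X_0 − 136| = |111 − 136| = 25, so the distance is 25/25 = 1.

1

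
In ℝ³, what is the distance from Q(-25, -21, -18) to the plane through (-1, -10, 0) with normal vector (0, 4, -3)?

The plane has equation n·(r − (-1, -10, 0)) = 0, i.e. n·r = -40.
n = (0, 4, -3); n·P − (-40) = 10; |n| = 5; distance = 10/5 = 2.

2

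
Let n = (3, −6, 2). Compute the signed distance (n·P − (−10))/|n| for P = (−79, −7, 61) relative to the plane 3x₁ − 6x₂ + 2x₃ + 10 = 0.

-9

n·P − (-10) = -63.
|n| = 7, so the signed distance is -63/7 = -9.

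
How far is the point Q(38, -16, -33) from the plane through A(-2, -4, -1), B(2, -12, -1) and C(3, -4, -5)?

AB = (4, -8, 0) and AC = (5, 0, -4), so a normal is n = AB × AC = (32, 16, 40).
Then n·(38, -16, -33) - (-168) = -192.
|n| = √(1024 + 256 + 1600) = 24√5, so the distance is |-192|/(24√5) = 8√5/5.

8√5/5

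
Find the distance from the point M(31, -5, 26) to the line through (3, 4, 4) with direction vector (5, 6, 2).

33

Direction vector d = (5, 6, 2).
AP = (28, -9, 22); AP·d = 130, |AP|² = 1349, |d|² = 65.
distance² = |AP|² − (AP·d)²/|d|² = 1349 − 16900/65 = 1089, so the distance is 33.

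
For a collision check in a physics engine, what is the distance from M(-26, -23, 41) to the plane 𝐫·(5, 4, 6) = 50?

d = |5·(-26) + 4·(-23) + 6·41 − 50| / √(25 + 16 + 36) = |-26| / √77 = 26/√77.

26√77/77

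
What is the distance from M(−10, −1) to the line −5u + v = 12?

37/√26

The normal to the line is n = (−5, 1) with |n| = √26.
|n·M − 12| = |49 − 12| = 37, so the distance is 37/√26 = 37√26/26.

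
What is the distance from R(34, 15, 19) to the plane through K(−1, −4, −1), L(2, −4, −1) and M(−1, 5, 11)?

KL = (3, 0, 0) and KM = (0, 9, 12), so a normal is n = KL × KM = (0, −36, 27).
Then n·(34, 15, 19) − 117 = −144.
|n| = √(0 + 1296 + 729) = 45, so the distance is |-144|/45 = 16/5.

16/5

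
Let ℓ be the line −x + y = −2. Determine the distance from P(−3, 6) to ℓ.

d = |(-1)·(-3) + 1·6 − (-2)| / √(1 + 1) = |11|/√2 = 11√2/2.

11√2/2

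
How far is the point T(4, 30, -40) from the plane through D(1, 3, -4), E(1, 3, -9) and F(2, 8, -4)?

6√26/13

DE = (0, 0, -5) and DF = (1, 5, 0), so a normal is n = DE × DF = (25, -5, 0).
n = (25, -5, 0); n·P − 10 = -60; |n| = 5√26; distance = 60/(5√26) = 12/√26.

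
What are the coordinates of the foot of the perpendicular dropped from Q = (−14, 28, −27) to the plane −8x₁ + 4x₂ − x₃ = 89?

The perpendicular from Q has direction n = (−8, 4, −1): r = (−14, 28, −27) + t(−8, 4, −1).
Substitute into the plane: n·(Q + tn) = 89 gives 251 + 81t = 89, so t = -2.
Foot = (−14, 28, −27) + (-2)·(−8, 4, −1) = (2, 20, −25).

(2, 20, -25)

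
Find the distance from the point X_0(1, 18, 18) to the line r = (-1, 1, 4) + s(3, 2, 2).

√217

Direction vector d = (3, 2, 2).
AP = (2, 17, 14); AP·d = 68, |AP|² = 489, |d|² = 17.
distance² = |AP|² − (AP·d)²/|d|² = 489 − 4624/17 = 217, so the distance is √217.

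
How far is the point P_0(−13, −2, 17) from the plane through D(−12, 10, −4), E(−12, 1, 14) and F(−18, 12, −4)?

DE = (0, −9, 18) and DF = (−6, 2, 0), so a normal is n = DE × DF = (−36, −108, −54).
Then n·(−13, −2, 17) − (−432) = 198.
|n| = √(1296 + 11664 + 2916) = 126, so the distance is |198|/126 = 11/7.

11/7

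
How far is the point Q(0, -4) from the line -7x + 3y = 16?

d = |(-7)·0 + 3·(-4) − 16| / √(49 + 9) = |-28|/√58 = 28/√58.

14√58/29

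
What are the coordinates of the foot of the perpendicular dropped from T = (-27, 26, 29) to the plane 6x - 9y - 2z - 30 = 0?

(-3, -10, 21)

The perpendicular from T has direction n = (6, -9, -2): r = (-27, 26, 29) + λ(6, -9, -2).
Substitute into the plane: n·(T + λn) = 30 gives -454 + 121λ = 30, so λ = 4.
Foot = (-27, 26, 29) + 4·(6, -9, -2) = (-3, -10, 21).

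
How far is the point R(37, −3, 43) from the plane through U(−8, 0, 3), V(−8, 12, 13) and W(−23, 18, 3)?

UV = (0, 12, 10) and UW = (−15, 18, 0), so a normal is n = UV × UW = (−180, −150, 180).
n = (−180, −150, 180); n·P − 1980 = -450; |n| = 30√97; distance = 450/(30√97) = 15/√97.

15√97/97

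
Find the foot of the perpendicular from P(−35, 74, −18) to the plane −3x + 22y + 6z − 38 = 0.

n = (−3, 22, 6), |n|² = 529, and n·P − 38 = 1587.
t = 1587/529 = 3, so the foot is P − t·n = (−35, 74, −18) − 3·(−3, 22, 6) = (−26, 8, −36).

(-26, 8, -36)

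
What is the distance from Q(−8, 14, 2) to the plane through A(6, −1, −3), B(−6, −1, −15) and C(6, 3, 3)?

AB = (−12, 0, −12) and AC = (0, 4, 6), so a normal is n = AB × AC = (48, 72, −48).
n = (48, 72, −48); n·P − 360 = 168; |n| = 24√17; distance = 168/(24√17) = 7/√17.

7√17/17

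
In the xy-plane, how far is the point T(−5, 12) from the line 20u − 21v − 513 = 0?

865/29

d = |20·(-5) + (-21)·12 − 513| / √(400 + 441) = |-865|/29 = 865/29.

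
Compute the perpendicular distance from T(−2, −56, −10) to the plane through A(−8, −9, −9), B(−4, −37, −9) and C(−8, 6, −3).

AB = (4, −28, 0) and AC = (0, 15, 6), so a normal is n = AB × AC = (−168, −24, 60).
d = |(-168)·(-2) + (-24)·(-56) + 60·(-10) − 1020| / √(28224 + 576 + 3600) = |60| / 180 = 1/3.

1/3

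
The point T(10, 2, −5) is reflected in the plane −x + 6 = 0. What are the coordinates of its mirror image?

(2, 2, -5)

With n = (−1, 0, 0), the signed offset is (n·T − (-6))/|n|² = -4/1 = -4.
T' = T − 2t·n = (10, 2, −5) − (-8)·(−1, 0, 0) = (2, 2, −5).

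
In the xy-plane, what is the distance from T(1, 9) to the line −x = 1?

d = |(-1)·1 + 0·9 − 1| / √(1 + 0) = |-2|/1 = 2.

2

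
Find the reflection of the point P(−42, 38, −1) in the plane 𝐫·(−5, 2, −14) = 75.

With n = (−5, 2, −14), the signed offset is (n·P − 75)/|n|² = 225/225 = 1.
P' = P − 2t·n = (−42, 38, −1) − 2·(−5, 2, −14) = (−32, 34, 27).

(-32, 34, 27)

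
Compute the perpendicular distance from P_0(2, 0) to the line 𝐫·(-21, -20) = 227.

269/29

The normal to the line is n = (-21, -20) with |n| = 29.
|n·P_0 − 227| = |-42 − 227| = 269, so the distance is 269/29.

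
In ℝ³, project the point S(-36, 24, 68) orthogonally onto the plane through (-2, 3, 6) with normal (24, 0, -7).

The perpendicular from S has direction n = (24, 0, -7): r = (-36, 24, 68) + t(24, 0, -7).
Substitute into the plane: n·(S + tn) = -90 gives -1340 + 625t = -90, so t = 2.
Foot = (-36, 24, 68) + 2·(24, 0, -7) = (12, 24, 54).

(12, 24, 54)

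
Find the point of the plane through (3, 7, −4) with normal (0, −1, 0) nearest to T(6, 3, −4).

(6, 7, -4)

n = (0, −1, 0), |n|² = 1, and n·T − (-7) = 4.
t = 4/1 = 4, so the foot is T − t·n = (6, 3, −4) − 4·(0, −1, 0) = (6, 7, −4).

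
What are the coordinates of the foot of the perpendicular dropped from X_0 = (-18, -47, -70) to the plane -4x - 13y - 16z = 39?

n = (-4, -13, -16), |n|² = 441, and n·X_0 − 39 = 1764.
t = 1764/441 = 4, so the foot is X_0 − t·n = (-18, -47, -70) − 4·(-4, -13, -16) = (-2, 5, -6).

(-2, 5, -6)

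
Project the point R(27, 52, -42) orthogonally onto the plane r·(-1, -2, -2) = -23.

The perpendicular from R has direction n = (-1, -2, -2): r = (27, 52, -42) + t(-1, -2, -2).
Substitute into the plane: n·(R + tn) = -23 gives -47 + 9t = -23, so t = 8/3.
Foot = (27, 52, -42) + (8/3)·(-1, -2, -2) = (73/3, 140/3, -142/3).

(73/3, 140/3, -142/3)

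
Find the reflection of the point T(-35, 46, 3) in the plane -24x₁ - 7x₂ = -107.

(13, 60, 3)

With n = (-24, -7, 0), the signed offset is (n·T − (-107))/|n|² = 625/625 = 1.
T' = T − 2t·n = (-35, 46, 3) − 2·(-24, -7, 0) = (13, 60, 3).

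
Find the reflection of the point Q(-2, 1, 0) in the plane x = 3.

(8, 1, 0)

n = (1, 0, 0), |n|² = 1, n·Q − 3 = -5, so t = -5/1 = -5.
Foot F = Q − (-5)·n = (3, 1, 0); the reflection is 2F − Q = (8, 1, 0).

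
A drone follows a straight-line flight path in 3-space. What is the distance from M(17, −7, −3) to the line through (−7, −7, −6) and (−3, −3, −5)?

A direction vector is d = (4, 4, 1).
AP = (24, 0, 3), and AP × d = (−12, −12, 96).
|AP × d|² = 9504 and |d|² = 33, so the distance is √(9504/33) = √288 = 12√2.

12√2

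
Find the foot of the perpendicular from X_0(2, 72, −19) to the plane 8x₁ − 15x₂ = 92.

(34, 12, -19)

The perpendicular from X_0 has direction n = (8, −15, 0): r = (2, 72, −19) + μ(8, −15, 0).
Substitute into the plane: n·(X_0 + μn) = 92 gives -1064 + 289μ = 92, so μ = 4.
Foot = (2, 72, −19) + 4·(8, −15, 0) = (34, 12, −19).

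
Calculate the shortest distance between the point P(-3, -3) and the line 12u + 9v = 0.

21/5

d = |12·(-3) + 9·(-3) − 0| / √(144 + 81) = |-63|/15 = 21/5.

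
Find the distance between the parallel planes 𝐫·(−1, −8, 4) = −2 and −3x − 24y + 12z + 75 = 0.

23/9

Divide the second equation by 3 to match normals: −x − 8y + 4z = -25.
Both planes have normal n = (−1, −8, 4), |n| = 9. Any point on the first plane is at distance |(-25) − (-2)|/|n| = 23/9 from the second.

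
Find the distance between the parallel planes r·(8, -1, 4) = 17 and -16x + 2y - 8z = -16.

Divide the second equation by -2 to match normals: 8x - y + 4z = 8.
With common normal n = (8, -1, 4) (|n| = 9), the distance is |17 − 8|/|n| = 9/9 = 1.

1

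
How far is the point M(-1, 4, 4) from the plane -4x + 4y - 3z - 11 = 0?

d = |(-4)·(-1) + 4·4 + (-3)·4 − 11| / √(16 + 16 + 9) = |-3| / √41 = 3√41/41.

3/√41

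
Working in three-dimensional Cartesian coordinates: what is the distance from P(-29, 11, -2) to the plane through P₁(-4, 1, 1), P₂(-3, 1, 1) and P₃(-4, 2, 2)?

P₁P₂ = (1, 0, 0) and P₁P₃ = (0, 1, 1), so a normal is n = P₁P₂ × P₁P₃ = (0, -1, 1).
Then n·(-29, 11, -2) - 0 = -13.
|n| = √(0 + 1 + 1) = √2, so the distance is |-13|/√2 = 13/√2.

13/√2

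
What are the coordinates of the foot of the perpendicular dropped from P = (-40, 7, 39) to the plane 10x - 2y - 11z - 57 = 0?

The perpendicular from P has direction n = (10, -2, -11): r = (-40, 7, 39) + μ(10, -2, -11).
Substitute into the plane: n·(P + μn) = 57 gives -843 + 225μ = 57, so μ = 4.
Foot = (-40, 7, 39) + 4·(10, -2, -11) = (0, -1, -5).

(0, -1, -5)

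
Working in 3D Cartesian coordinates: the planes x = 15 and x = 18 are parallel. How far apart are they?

With common normal n = (1, 0, 0) (|n| = 1), the distance is |15 − 18|/|n| = 3/1 = 3.

3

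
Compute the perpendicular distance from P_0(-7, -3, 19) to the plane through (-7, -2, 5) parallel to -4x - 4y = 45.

√2/2

Parallel planes share the normal n = (-4, -4, 0); since (-7, -2, 5) lies on the plane, its equation is -4x - 4y = 36.
d = |(-4)·(-7) + (-4)·(-3) − 36| / √(16 + 16 + 0) = |4| / (4√2) = 1/√2.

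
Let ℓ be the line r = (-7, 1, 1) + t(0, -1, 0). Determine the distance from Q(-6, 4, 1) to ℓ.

1

Direction vector d = (0, -1, 0).
AP = (1, 3, 0), and AP × d = (0, 0, -1).
|AP × d|² = 1 and |d|² = 1, so the distance is √1 = 1.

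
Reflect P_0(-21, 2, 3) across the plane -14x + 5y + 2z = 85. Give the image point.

(7, -8, -1)

With n = (-14, 5, 2), the signed offset is (n·P_0 − 85)/|n|² = 225/225 = 1.
P_0' = P_0 − 2t·n = (-21, 2, 3) − 2·(-14, 5, 2) = (7, -8, -1).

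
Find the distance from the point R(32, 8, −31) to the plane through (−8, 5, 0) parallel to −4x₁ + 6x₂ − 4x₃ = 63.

9/√17

Parallel planes share the normal n = (−4, 6, −4); since (−8, 5, 0) lies on the plane, its equation is −4x₁ + 6x₂ − 4x₃ = 62.
n = (−4, 6, −4); n·P − 62 = -18; |n| = 2√17; distance = 18/(2√17) = 9√17/17.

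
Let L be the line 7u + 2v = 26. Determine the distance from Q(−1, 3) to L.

The normal to the line is n = (7, 2) with |n| = √53.
|n·Q − 26| = |-1 − 26| = 27, so the distance is 27/√53 = 27√53/53.

27/√53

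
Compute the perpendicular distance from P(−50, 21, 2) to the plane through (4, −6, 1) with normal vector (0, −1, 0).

27

The plane has equation n·(r − (4, −6, 1)) = 0, i.e. n·r = 6.
Then n·(−50, 21, 2) − 6 = −27.
|n| = √(0 + 1 + 0) = 1, so the distance is |-27|/1 = 27.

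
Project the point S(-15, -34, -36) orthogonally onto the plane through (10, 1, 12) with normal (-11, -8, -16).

The perpendicular from S has direction n = (-11, -8, -16): r = (-15, -34, -36) + λ(-11, -8, -16).
Substitute into the plane: n·(S + λn) = -310 gives 1013 + 441λ = -310, so λ = -3.
Foot = (-15, -34, -36) + (-3)·(-11, -8, -16) = (18, -10, 12).

(18, -10, 12)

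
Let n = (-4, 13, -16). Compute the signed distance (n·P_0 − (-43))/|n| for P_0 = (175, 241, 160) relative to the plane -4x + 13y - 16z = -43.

-4

n·P_0 − (-43) = -84.
|n| = 21, so the signed distance is -84/21 = -4.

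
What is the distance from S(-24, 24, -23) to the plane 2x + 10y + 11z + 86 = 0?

d = |2·(-24) + 10·24 + 11·(-23) − (-86)| / √(4 + 100 + 121) = |25| / 15 = 5/3.

5/3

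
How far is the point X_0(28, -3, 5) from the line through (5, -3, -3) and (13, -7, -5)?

A direction vector is d = (8, -4, -2).
AP = (23, 0, 8); AP·d = 168, |AP|² = 593, |d|² = 84.
distance² = |AP|² − (AP·d)²/|d|² = 593 − 28224/84 = 257, so the distance is √257.

√257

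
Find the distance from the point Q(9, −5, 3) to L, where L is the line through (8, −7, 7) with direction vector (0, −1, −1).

√19

Direction vector d = (0, −1, −1).
AP = (1, 2, −4); AP·d = 2, |AP|² = 21, |d|² = 2.
distance² = |AP|² − (AP·d)²/|d|² = 21 − 4/2 = 19, so the distance is √19.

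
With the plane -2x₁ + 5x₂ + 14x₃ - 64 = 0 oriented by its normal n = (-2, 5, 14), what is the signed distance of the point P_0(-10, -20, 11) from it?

2/3

n·P_0 − 64 = 10.
|n| = 15, so the signed distance is 10/15 = 2/3.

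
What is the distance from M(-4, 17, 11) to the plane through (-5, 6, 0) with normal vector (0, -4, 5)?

11/√41

The plane has equation n·(r − (-5, 6, 0)) = 0, i.e. n·r = -24.
n = (0, -4, 5); n·P − (-24) = 11; |n| = √41; distance = 11/√41 = 11√41/41.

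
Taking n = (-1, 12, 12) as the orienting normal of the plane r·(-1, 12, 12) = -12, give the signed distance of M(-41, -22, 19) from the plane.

1

n·M − (-12) = 17.
|n| = 17, so the signed distance is 17/17 = 1.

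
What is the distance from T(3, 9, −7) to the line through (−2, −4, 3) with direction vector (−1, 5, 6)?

7√6

Direction vector d = (−1, 5, 6).
AP = (5, 13, −10), and AP × d = (128, −20, 38).
|AP × d|² = 18228 and |d|² = 62, so the distance is √(18228/62) = √294 = 7√6.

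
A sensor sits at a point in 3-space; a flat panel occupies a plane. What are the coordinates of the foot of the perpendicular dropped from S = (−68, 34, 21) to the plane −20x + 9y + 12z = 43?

The perpendicular from S has direction n = (−20, 9, 12): r = (−68, 34, 21) + t(−20, 9, 12).
Substitute into the plane: n·(S + tn) = 43 gives 1918 + 625t = 43, so t = -3.
Foot = (−68, 34, 21) + (-3)·(−20, 9, 12) = (−8, 7, −15).

(-8, 7, -15)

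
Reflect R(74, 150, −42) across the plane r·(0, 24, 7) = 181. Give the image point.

(74, -90, -112)

With n = (0, 24, 7), the signed offset is (n·R − 181)/|n|² = 3125/625 = 5.
R' = R − 2t·n = (74, 150, −42) − 10·(0, 24, 7) = (74, −90, −112).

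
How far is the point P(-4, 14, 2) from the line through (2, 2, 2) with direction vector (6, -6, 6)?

Direction vector d = (6, -6, 6).
AP = (-6, 12, 0); AP·d = -108, |AP|² = 180, |d|² = 108.
distance² = |AP|² − (AP·d)²/|d|² = 180 − 11664/108 = 72, so the distance is 6√2.

6√2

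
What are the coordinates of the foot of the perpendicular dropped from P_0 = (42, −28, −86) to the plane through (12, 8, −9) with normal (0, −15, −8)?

n = (0, −15, −8), |n|² = 289, and n·P_0 − (-48) = 1156.
t = 1156/289 = 4, so the foot is P_0 − t·n = (42, −28, −86) − 4·(0, −15, −8) = (42, 32, −54).

(42, 32, -54)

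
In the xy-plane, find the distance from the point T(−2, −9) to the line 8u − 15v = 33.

86/17

The normal to the line is n = (8, −15) with |n| = 17.
|n·T − 33| = |119 − 33| = 86, so the distance is 86/17.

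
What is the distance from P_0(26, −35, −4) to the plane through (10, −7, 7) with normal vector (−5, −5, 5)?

The plane has equation n·(r − (10, −7, 7)) = 0, i.e. n·r = 20.
n = (−5, −5, 5); n·P − 20 = 5; |n| = 5√3; distance = 5/(5√3) = √3/3.

√3/3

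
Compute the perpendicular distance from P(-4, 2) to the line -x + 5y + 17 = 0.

31√26/26

d = |(-1)·(-4) + 5·2 − (-17)| / √(1 + 25) = |31|/√26 = 31√26/26.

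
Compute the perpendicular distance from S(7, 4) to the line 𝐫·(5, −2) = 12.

15/√29

d = |5·7 + (-2)·4 − 12| / √(25 + 4) = |15|/√29 = 15/√29.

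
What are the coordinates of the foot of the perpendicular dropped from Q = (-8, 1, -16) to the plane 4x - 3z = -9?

(-12, 1, -13)

The perpendicular from Q has direction n = (4, 0, -3): r = (-8, 1, -16) + μ(4, 0, -3).
Substitute into the plane: n·(Q + μn) = -9 gives 16 + 25μ = -9, so μ = -1.
Foot = (-8, 1, -16) + (-1)·(4, 0, -3) = (-12, 1, -13).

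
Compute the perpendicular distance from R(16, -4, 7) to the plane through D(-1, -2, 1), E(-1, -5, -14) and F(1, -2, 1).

DE = (0, -3, -15) and DF = (2, 0, 0), so a normal is n = DE × DF = (0, -30, 6).
Then n·(16, -4, 7) - 66 = 96.
|n| = √(0 + 900 + 36) = 6√26, so the distance is |96|/(6√26) = 8√26/13.

8√26/13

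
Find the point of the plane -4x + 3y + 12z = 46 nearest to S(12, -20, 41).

(20, -26, 17)

The perpendicular from S has direction n = (-4, 3, 12): r = (12, -20, 41) + t(-4, 3, 12).
Substitute into the plane: n·(S + tn) = 46 gives 384 + 169t = 46, so t = -2.
Foot = (12, -20, 41) + (-2)·(-4, 3, 12) = (20, -26, 17).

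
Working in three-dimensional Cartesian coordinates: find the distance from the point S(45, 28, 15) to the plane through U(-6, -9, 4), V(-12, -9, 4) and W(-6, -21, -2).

3√5

UV = (-6, 0, 0) and UW = (0, -12, -6), so a normal is n = UV × UW = (0, -36, 72).
n = (0, -36, 72); n·P − 612 = -540; |n| = 36√5; distance = 540/(36√5) = 3√5.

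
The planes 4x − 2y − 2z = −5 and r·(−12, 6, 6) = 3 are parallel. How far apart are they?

√6/3

Divide the second equation by -3 to match normals: 4x − 2y − 2z = -1.
Both planes have normal n = (4, −2, −2), |n| = 2√6. Any point on the first plane is at distance |(-1) − (-5)|/|n| = 4/(2√6) = 2/√6 from the second.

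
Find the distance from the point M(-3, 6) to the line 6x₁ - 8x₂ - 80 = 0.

The normal to the line is n = (6, -8) with |n| = 10.
|n·M − 80| = |-66 − 80| = 146, so the distance is 146/10 = 73/5.

73/5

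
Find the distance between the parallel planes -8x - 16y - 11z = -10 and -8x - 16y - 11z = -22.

4/7

Both planes have normal n = (-8, -16, -11), |n| = 21. Any point on the first plane is at distance |(-22) − (-10)|/|n| = 12/21 = 4/7 from the second.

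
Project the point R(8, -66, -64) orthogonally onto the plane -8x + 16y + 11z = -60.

(-24, -2, -20)

The perpendicular from R has direction n = (-8, 16, 11): r = (8, -66, -64) + t(-8, 16, 11).
Substitute into the plane: n·(R + tn) = -60 gives -1824 + 441t = -60, so t = 4.
Foot = (8, -66, -64) + 4·(-8, 16, 11) = (-24, -2, -20).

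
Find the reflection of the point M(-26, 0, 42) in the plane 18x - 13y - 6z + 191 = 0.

(10, -26, 30)

n = (18, -13, -6), |n|² = 529, n·M − (-191) = -529, so t = -529/529 = -1.
Foot F = M − (-1)·n = (-8, -13, 36); the reflection is 2F − M = (10, -26, 30).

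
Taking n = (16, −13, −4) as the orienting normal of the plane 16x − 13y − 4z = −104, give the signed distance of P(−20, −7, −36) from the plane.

n·P − (-104) = 19.
|n| = 21, so the signed distance is 19/21.

19/21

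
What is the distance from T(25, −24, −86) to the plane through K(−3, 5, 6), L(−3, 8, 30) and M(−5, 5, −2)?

KL = (0, 3, 24) and KM = (−2, 0, −8), so a normal is n = KL × KM = (−24, −48, 6).
n = (−24, −48, 6); n·P − (-132) = 168; |n| = 54; distance = 168/54 = 28/9.

28/9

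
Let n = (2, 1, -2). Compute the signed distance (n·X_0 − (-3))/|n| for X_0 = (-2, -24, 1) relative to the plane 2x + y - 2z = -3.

-9

n·X_0 − (-3) = -27.
|n| = 3, so the signed distance is -27/3 = -9.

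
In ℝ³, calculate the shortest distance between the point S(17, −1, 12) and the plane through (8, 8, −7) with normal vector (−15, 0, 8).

The plane has equation n·(r − (8, 8, −7)) = 0, i.e. n·r = -176.
n = (−15, 0, 8); n·P − (-176) = 17; |n| = 17; distance = 17/17 = 1.

1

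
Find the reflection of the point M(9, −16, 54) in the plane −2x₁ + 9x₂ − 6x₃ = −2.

(-7, 56, 6)

n = (−2, 9, −6), |n|² = 121, n·M − (-2) = -484, so t = -484/121 = -4.
Foot F = M − (-4)·n = (1, 20, 30); the reflection is 2F − M = (−7, 56, 6).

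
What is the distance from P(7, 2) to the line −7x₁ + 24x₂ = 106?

107/25

d = |(-7)·7 + 24·2 − 106| / √(49 + 576) = |-107|/25 = 107/25.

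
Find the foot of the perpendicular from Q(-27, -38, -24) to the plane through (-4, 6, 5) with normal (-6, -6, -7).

The perpendicular from Q has direction n = (-6, -6, -7): r = (-27, -38, -24) + μ(-6, -6, -7).
Substitute into the plane: n·(Q + μn) = -47 gives 558 + 121μ = -47, so μ = -5.
Foot = (-27, -38, -24) + (-5)·(-6, -6, -7) = (3, -8, 11).

(3, -8, 11)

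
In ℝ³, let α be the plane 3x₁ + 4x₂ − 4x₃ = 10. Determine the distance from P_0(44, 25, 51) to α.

18/√41

Normal vector n = (3, 4, −4), and n·(44, 25, 51) − 10 = 18.
|n| = √(9 + 16 + 16) = √41, so the distance is |18|/√41 = 18√41/41.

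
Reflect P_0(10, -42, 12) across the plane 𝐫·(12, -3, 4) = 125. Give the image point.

(-14, -36, 4)

With n = (12, -3, 4), the signed offset is (n·P_0 − 125)/|n|² = 169/169 = 1.
P_0' = P_0 − 2t·n = (10, -42, 12) − 2·(12, -3, 4) = (-14, -36, 4).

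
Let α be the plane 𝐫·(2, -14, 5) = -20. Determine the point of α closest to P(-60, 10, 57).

The perpendicular from P has direction n = (2, -14, 5): r = (-60, 10, 57) + λ(2, -14, 5).
Substitute into the plane: n·(P + λn) = -20 gives 25 + 225λ = -20, so λ = -1/5.
Foot = (-60, 10, 57) + (-1/5)·(2, -14, 5) = (-302/5, 64/5, 56).

(-302/5, 64/5, 56)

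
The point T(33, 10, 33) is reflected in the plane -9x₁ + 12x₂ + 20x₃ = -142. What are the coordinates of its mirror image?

n = (-9, 12, 20), |n|² = 625, n·T − (-142) = 625, so t = 625/625 = 1.
Foot F = T − 1·n = (42, -2, 13); the reflection is 2F − T = (51, -14, -7).

(51, -14, -7)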